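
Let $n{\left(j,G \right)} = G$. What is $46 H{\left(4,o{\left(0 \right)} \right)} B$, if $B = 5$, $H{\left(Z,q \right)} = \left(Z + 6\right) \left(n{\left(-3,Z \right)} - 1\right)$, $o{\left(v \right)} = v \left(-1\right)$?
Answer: $6900$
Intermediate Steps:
$o{\left(v \right)} = - v$
$H{\left(Z,q \right)} = \left(-1 + Z\right) \left(6 + Z\right)$ ($H{\left(Z,q \right)} = \left(Z + 6\right) \left(Z - 1\right) = \left(6 + Z\right) \left(-1 + Z\right) = \left(-1 + Z\right) \left(6 + Z\right)$)
$46 H{\left(4,o{\left(0 \right)} \right)} B = 46 \left(-6 + 4^{2} + 5 \cdot 4\right) 5 = 46 \left(-6 + 16 + 20\right) 5 = 46 \cdot 30 \cdot 5 = 1380 \cdot 5 = 6900$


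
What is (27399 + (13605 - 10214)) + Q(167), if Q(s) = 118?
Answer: 30908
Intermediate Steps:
(27399 + (13605 - 10214)) + Q(167) = (27399 + (13605 - 10214)) + 118 = (27399 + 3391) + 118 = 30790 + 118 = 30908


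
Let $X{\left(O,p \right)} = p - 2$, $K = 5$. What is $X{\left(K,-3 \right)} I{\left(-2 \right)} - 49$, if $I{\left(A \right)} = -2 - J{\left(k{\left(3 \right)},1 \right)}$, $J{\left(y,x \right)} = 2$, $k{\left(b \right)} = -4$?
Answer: $-29$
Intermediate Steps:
$I{\left(A \right)} = -4$ ($I{\left(A \right)} = -2 - 2 = -4$)
$X{\left(O,p \right)} = -2 + p$
$X{\left(K,-3 \right)} I{\left(-2 \right)} - 49 = \left(-2 - 3\right) \left(-4\right) - 49 = \left(-5\right) \left(-4\right) - 49 = 20 - 49 = -29$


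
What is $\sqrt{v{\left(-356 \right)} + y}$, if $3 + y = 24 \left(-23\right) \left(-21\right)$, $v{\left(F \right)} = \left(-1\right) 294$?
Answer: $3 \sqrt{1255} \approx 106.28$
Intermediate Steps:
$v{\left(F \right)} = -294$
$y = 11589$ ($y = -3 + 24 \left(-23\right) \left(-21\right) = -3 - -11592 = -3 + 11592 = 11589$)
$\sqrt{v{\left(-356 \right)} + y} = \sqrt{-294 + 11589} = \sqrt{11295} = 3 \sqrt{1255}$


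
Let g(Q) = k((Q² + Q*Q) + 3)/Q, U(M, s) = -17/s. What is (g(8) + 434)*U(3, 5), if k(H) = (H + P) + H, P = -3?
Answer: -63427/40 ≈ -1585.7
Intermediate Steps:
k(H) = -3 + 2*H (k(H) = (H - 3) + H = (-3 + H) + H = -3 + 2*H)
g(Q) = (3 + 4*Q²)/Q (g(Q) = (-3 + 2*((Q² + Q*Q) + 3))/Q = (-3 + 2*((Q² + Q²) + 3))/Q = (-3 + 2*(2*Q² + 3))/Q = (-3 + 2*(3 + 2*Q²))/Q = (-3 + (6 + 4*Q²))/Q = (3 + 4*Q²)/Q)
(g(8) + 434)*U(3, 5) = ((3/8 + 4*8) + 434)*(-17/5) = ((3*(⅛) + 32) + 434)*(-17*⅕) = ((3/8 + 32) + 434)*(-17/5) = (259/8 + 434)*(-17/5) = (3731/8)*(-17/5) = -63427/40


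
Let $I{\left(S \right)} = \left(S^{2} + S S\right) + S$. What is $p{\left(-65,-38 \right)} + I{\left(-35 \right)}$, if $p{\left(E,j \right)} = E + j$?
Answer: $2312$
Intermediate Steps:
$I{\left(S \right)} = S + 2 S^{2}$ ($I{\left(S \right)} = \left(S^{2} + S^{2}\right) + S = 2 S^{2} + S = S + 2 S^{2}$)
$p{\left(-65,-38 \right)} + I{\left(-35 \right)} = \left(-65 - 38\right) - 35 \left(1 + 2 \left(-35\right)\right) = -103 - 35 \left(1 - 70\right) = -103 - -2415 = -103 + 2415 = 2312$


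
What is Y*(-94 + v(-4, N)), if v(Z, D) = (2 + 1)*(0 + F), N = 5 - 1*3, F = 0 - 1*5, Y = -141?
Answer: 15369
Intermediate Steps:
F = -5 (F = 0 - 5 = -5)
N = 2 (N = 5 - 3 = 2)
v(Z, D) = -15 (v(Z, D) = (2 + 1)*(0 - 5) = 3*(-5) = -15)
Y*(-94 + v(-4, N)) = -141*(-94 - 15) = -141*(-109) = 15369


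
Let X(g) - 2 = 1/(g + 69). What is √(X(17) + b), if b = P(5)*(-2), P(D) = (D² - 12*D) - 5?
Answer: √606558/86 ≈ 9.0560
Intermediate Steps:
P(D) = -5 + D² - 12*D
X(g) = 2 + 1/(69 + g) (X(g) = 2 + 1/(g + 69) = 2 + 1/(69 + g))
b = 80 (b = (-5 + 5² - 12*5)*(-2) = (-5 + 25 - 60)*(-2) = -40*(-2) = 80)
√(X(17) + b) = √((139 + 2*17)/(69 + 17) + 80) = √((139 + 34)/86 + 80) = √((1/86)*173 + 80) = √(173/86 + 80) = √(7053/86) = √606558/86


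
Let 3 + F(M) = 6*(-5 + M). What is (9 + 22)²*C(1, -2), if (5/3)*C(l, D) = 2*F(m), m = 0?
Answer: -190278/5 ≈ -38056.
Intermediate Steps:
F(M) = -33 + 6*M (F(M) = -3 + 6*(-5 + M) = -3 + (-30 + 6*M) = -33 + 6*M)
C(l, D) = -198/5 (C(l, D) = 3*(2*(-33 + 6*0))/5 = 3*(2*(-33 + 0))/5 = 3*(2*(-33))/5 = (⅗)*(-66) = -198/5)
(9 + 22)²*C(1, -2) = (9 + 22)²*(-198/5) = 31²*(-198/5) = 961*(-198/5) = -190278/5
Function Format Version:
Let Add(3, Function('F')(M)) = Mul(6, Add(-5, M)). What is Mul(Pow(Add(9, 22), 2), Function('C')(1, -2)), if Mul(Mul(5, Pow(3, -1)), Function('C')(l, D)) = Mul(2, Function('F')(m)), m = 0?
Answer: Rational(-190278, 5) ≈ -38056.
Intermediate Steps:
Function('F')(M) = Add(-33, Mul(6, M)) (Function('F')(M) = Add(-3, Mul(6, Add(-5, M))) = Add(-3, Add(-30, Mul(6, M))) = Add(-33, Mul(6, M)))
Function('C')(l, D) = Rational(-198, 5) (Function('C')(l, D) = Mul(Rational(3, 5), Mul(2, Add(-33, Mul(6, 0)))) = Mul(Rational(3, 5), Mul(2, Add(-33, 0))) = Mul(Rational(3, 5), Mul(2, -33)) = Mul(Rational(3, 5), -66) = Rational(-198, 5))
Mul(Pow(Add(9, 22), 2), Function('C')(1, -2)) = Mul(Pow(Add(9, 22), 2), Rational(-198, 5)) = Mul(Pow(31, 2), Rational(-198, 5)) = Mul(961, Rational(-198, 5)) = Rational(-190278, 5)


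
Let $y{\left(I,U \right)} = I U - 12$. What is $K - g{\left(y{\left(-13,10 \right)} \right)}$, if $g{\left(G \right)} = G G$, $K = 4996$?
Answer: $-15168$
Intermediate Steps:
$y{\left(I,U \right)} = -12 + I U$
$g{\left(G \right)} = G^{2}$
$K - g{\left(y{\left(-13,10 \right)} \right)} = 4996 - \left(-12 - 130\right)^{2} = 4996 - \left(-142\right)^{2} = 4996 - 20164 = -15168$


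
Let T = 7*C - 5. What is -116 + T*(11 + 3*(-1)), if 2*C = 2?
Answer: -100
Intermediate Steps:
C = 1 (C = (1/2)*2 = 1)
T = 2 (T = 7*1 - 5 = 7 - 5 = 2)
-116 + T*(11 + 3*(-1)) = -116 + 2*(11 + 3*(-1)) = -116 + 2*(11 - 3) = -116 + 2*8 = -116 + 16 = -100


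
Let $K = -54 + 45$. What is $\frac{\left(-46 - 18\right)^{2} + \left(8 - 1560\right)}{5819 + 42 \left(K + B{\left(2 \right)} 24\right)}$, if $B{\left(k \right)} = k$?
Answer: $\frac{2544}{7457} \approx 0.34116$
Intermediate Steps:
$K = -9$
$\frac{\left(-46 - 18\right)^{2} + \left(8 - 1560\right)}{5819 + 42 \left(K + B{\left(2 \right)} 24\right)} = \frac{\left(-46 - 18\right)^{2} + \left(8 - 1560\right)}{5819 + 42 \left(-9 + 2 \cdot 24\right)} = \frac{\left(-64\right)^{2} + \left(8 - 1560\right)}{5819 + 42 \left(-9 + 48\right)} = \frac{4096 - 1552}{5819 + 42 \cdot 39} = \frac{2544}{5819 + 1638} = \frac{2544}{7457}$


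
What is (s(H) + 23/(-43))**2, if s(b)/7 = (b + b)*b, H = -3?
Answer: 29106025/1849 ≈ 15742.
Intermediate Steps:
s(b) = 14*b**2 (s(b) = 7*((b + b)*b) = 7*((2*b)*b) = 7*(2*b**2) = 14*b**2)
(s(H) + 23/(-43))**2 = (14*(-3)**2 + 23/(-43))**2 = (14*9 + 23*(-1/43))**2 = (126 - 23/43)**2 = (5395/43)**2 = 29106025/1849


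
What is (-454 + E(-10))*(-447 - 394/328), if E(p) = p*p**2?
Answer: 53438135/82 ≈ 6.5169e+5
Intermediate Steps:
E(p) = p**3
(-454 + E(-10))*(-447 - 394/328) = (-454 + (-10)**3)*(-447 - 394/328) = (-454 - 1000)*(-447 - 394*1/328) = -1454*(-447 - 197/164) = -1454*(-73505/164) = 53438135/82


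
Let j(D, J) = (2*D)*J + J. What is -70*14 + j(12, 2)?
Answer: -930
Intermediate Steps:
j(D, J) = J + 2*D*J (j(D, J) = 2*D*J + J = J + 2*D*J)
-70*14 + j(12, 2) = -70*14 + 2*(1 + 2*12) = -980 + 2*(1 + 24) = -980 + 2*25 = -980 + 50 = -930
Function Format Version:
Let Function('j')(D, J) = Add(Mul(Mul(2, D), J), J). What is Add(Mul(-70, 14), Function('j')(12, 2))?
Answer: -930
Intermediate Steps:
Function('j')(D, J) = Add(J, Mul(2, D, J)) (Function('j')(D, J) = Add(Mul(2, D, J), J) = Add(J, Mul(2, D, J)))
Add(Mul(-70, 14), Function('j')(12, 2)) = Add(Mul(-70, 14), Mul(2, Add(1, Mul(2, 12)))) = Add(-980, Mul(2, Add(1, 24))) = Add(-980, Mul(2, 25)) = Add(-980, 50) = -930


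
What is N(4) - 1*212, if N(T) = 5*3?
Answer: -197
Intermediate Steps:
N(T) = 15
N(4) - 1*212 = 15 - 1*212 = 15 - 212 = -197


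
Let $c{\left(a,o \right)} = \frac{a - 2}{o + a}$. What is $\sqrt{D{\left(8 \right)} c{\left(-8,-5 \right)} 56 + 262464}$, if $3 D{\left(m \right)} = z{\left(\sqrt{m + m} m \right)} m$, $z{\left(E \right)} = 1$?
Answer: $\frac{8 \sqrt{6240351}}{39} \approx 512.42$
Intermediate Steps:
$c{\left(a,o \right)} = \frac{-2 + a}{a + o}$
$D{\left(m \right)} = \frac{m}{3}$ ($D{\left(m \right)} = \frac{1 m}{3} = \frac{m}{3}$)
$\sqrt{D{\left(8 \right)} c{\left(-8,-5 \right)} 56 + 262464} = \sqrt{\frac{1}{3} \cdot 8 \frac{-2 - 8}{-8 - 5} \cdot 56 + 262464} = \sqrt{\frac{8 \frac{1}{-13} \left(-10\right)}{3} \cdot 56 + 262464} = \sqrt{\frac{8 \left(\left(- \frac{1}{13}\right) \left(-10\right)\right)}{3} \cdot 56 + 262464} = \sqrt{\frac{8}{3} \cdot \frac{10}{13} \cdot 56 + 262464} = \sqrt{\frac{80}{39} \cdot 56 + 262464} = \sqrt{\frac{4480}{39} + 262464} = \sqrt{\frac{10240576}{39}} = \frac{8 \sqrt{6240351}}{39}$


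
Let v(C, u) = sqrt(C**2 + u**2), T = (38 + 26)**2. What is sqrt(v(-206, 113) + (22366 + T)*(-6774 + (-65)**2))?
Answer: sqrt(-67451638 + sqrt(55205)) ≈ 8212.9*I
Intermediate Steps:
T = 4096 (T = 64**2 = 4096)
sqrt(v(-206, 113) + (22366 + T)*(-6774 + (-65)**2)) = sqrt(sqrt((-206)**2 + 113**2) + (22366 + 4096)*(-6774 + (-65)**2)) = sqrt(sqrt(42436 + 12769) + 26462*(-6774 + 4225)) = sqrt(sqrt(55205) + 26462*(-2549)) = sqrt(sqrt(55205) - 67451638) = sqrt(-67451638 + sqrt(55205))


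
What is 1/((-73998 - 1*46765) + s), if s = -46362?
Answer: -1/167125 ≈ -5.9835e-6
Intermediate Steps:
1/((-73998 - 1*46765) + s) = 1/((-73998 - 1*46765) - 46362) = 1/((-73998 - 46765) - 46362) = 1/(-120763 - 46362) = 1/(-167125) = -1/167125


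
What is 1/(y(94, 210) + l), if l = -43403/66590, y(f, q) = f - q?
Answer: -66590/7767843 ≈ -0.0085725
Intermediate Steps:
l = -43403/66590 (l = -43403*1/66590 = -43403/66590 ≈ -0.65179)
1/(y(94, 210) + l) = 1/((94 - 1*210) - 43403/66590) = 1/((94 - 210) - 43403/66590) = 1/(-116 - 43403/66590) = 1/(-7767843/66590) = -66590/7767843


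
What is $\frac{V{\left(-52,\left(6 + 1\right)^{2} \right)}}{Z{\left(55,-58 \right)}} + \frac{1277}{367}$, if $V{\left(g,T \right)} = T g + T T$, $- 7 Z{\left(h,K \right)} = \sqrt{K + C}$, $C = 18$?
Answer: $\frac{1277}{367} - \frac{1029 i \sqrt{10}}{20} \approx 3.4796 - 162.7 i$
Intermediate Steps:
$Z{\left(h,K \right)} = - \frac{\sqrt{18 + K}}{7}$ ($Z{\left(h,K \right)} = - \frac{\sqrt{K + 18}}{7} = - \frac{\sqrt{18 + K}}{7}$)
$V{\left(g,T \right)} = T^{2} + T g$ ($V{\left(g,T \right)} = T g + T^{2} = T^{2} + T g$)
$\frac{V{\left(-52,\left(6 + 1\right)^{2} \right)}}{Z{\left(55,-58 \right)}} + \frac{1277}{367} = \frac{\left(6 + 1\right)^{2} \left(\left(6 + 1\right)^{2} - 52\right)}{\left(- \frac{1}{7}\right) \sqrt{18 - 58}} + \frac{1277}{367} = \frac{7^{2} \left(7^{2} - 52\right)}{\left(- \frac{1}{7}\right) \sqrt{-40}} + 1277 \cdot \frac{1}{367} = \frac{49 \left(49 - 52\right)}{\left(- \frac{1}{7}\right) 2 i \sqrt{10}} + \frac{1277}{367} = \frac{49 \left(-3\right)}{\left(- \frac{2}{7}\right) i \sqrt{10}} + \frac{1277}{367} = - 147 \frac{7 i \sqrt{10}}{20} + \frac{1277}{367} = - \frac{1029 i \sqrt{10}}{20} + \frac{1277}{367} = \frac{1277}{367} - \frac{1029 i \sqrt{10}}{20}$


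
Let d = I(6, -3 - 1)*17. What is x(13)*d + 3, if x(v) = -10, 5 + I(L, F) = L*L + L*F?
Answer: -1187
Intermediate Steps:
I(L, F) = -5 + L² + F*L (I(L, F) = -5 + (L*L + L*F) = -5 + (L² + F*L) = -5 + L² + F*L)
d = 119 (d = (-5 + 6² + (-3 - 1)*6)*17 = (-5 + 36 - 4*6)*17 = (-5 + 36 - 24)*17 = 7*17 = 119)
x(13)*d + 3 = -10*119 + 3 = -1190 + 3 = -1187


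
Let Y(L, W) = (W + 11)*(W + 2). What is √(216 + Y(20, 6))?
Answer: 4*√22 ≈ 18.762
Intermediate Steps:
Y(L, W) = (2 + W)*(11 + W) (Y(L, W) = (11 + W)*(2 + W) = (2 + W)*(11 + W))
√(216 + Y(20, 6)) = √(216 + (22 + 6² + 13*6)) = √(216 + (22 + 36 + 78)) = √(216 + 136) = √352 = 4*√22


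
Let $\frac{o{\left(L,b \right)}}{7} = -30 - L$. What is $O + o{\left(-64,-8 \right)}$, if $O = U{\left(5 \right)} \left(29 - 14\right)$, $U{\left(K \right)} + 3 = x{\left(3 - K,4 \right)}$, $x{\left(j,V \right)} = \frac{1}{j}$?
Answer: $\frac{371}{2} \approx 185.5$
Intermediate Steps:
$U{\left(K \right)} = -3 + \frac{1}{3 - K}$
$o{\left(L,b \right)} = -210 - 7 L$ ($o{\left(L,b \right)} = 7 \left(-30 - L\right) = -210 - 7 L$)
$O = - \frac{105}{2}$ ($O = \frac{8 - 15}{-3 + 5} \left(29 - 14\right) = \frac{8 - 15}{2} \cdot 15 = \frac{1}{2} \left(-7\right) 15 = \left(- \frac{7}{2}\right) 15 = - \frac{105}{2} \approx -52.5$)
$O + o{\left(-64,-8 \right)} = - \frac{105}{2} - -238 = - \frac{105}{2} + \left(-210 + 448\right) = - \frac{105}{2} + 238 = \frac{371}{2}$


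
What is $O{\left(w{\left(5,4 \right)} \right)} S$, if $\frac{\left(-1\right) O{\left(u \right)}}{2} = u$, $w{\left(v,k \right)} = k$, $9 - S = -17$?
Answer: $-208$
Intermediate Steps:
$S = 26$ ($S = 9 - -17 = 9 + 17 = 26$)
$O{\left(u \right)} = - 2 u$
$O{\left(w{\left(5,4 \right)} \right)} S = \left(-2\right) 4 \cdot 26 = \left(-8\right) 26 = -208$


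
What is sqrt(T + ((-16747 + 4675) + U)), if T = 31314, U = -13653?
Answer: 9*sqrt(69) ≈ 74.760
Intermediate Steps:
sqrt(T + ((-16747 + 4675) + U)) = sqrt(31314 + ((-16747 + 4675) - 13653)) = sqrt(31314 + (-12072 - 13653)) = sqrt(31314 - 25725) = sqrt(5589) = 9*sqrt(69)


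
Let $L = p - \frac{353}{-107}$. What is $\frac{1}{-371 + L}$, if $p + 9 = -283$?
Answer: $- \frac{107}{70588} \approx -0.0015158$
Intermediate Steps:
$p = -292$ ($p = -9 - 283 = -292$)
$L = - \frac{30891}{107}$ ($L = -292 - \frac{353}{-107} = -292 - 353 \left(- \frac{1}{107}\right) = -292 - - \frac{353}{107} = -292 + \frac{353}{107} = - \frac{30891}{107} \approx -288.7$)
$\frac{1}{-371 + L} = \frac{1}{-371 - \frac{30891}{107}} = \frac{1}{- \frac{70588}{107}} = - \frac{107}{70588}$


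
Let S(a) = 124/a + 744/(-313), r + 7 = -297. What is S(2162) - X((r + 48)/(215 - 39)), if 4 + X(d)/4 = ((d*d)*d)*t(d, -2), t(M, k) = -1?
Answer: 617343938/450347843 ≈ 1.3708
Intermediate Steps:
r = -304 (r = -7 - 297 = -304)
X(d) = -16 - 4*d³ (X(d) = -16 + 4*(((d*d)*d)*(-1)) = -16 + 4*((d²*d)*(-1)) = -16 + 4*(d³*(-1)) = -16 + 4*(-d³) = -16 - 4*d³)
S(a) = -744/313 + 124/a (S(a) = 124/a + 744*(-1/313) = 124/a - 744/313 = -744/313 + 124/a)
S(2162) - X((r + 48)/(215 - 39)) = (-744/313 + 124/2162) - (-16 - 4*(-304 + 48)³/(215 - 39)³) = (-744/313 + 124*(1/2162)) - (-16 - 4*(-256/176)³) = (-744/313 + 62/1081) - (-16 - 4*(-256*1/176)³) = -784858/338353 - (-16 - 4*(-16/11)³) = -784858/338353 - (-16 - 4*(-4096/1331)) = -784858/338353 - (-16 + 16384/1331) = -784858/338353 - 1*(-4912/1331) = -784858/338353 + 4912/1331 = 617343938/450347843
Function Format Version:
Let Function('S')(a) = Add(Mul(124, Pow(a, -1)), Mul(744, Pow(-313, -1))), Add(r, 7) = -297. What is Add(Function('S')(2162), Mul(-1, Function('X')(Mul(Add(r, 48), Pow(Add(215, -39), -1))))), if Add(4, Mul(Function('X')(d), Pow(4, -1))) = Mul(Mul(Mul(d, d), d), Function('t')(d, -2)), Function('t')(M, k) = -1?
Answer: Rational(617343938, 450347843) ≈ 1.3708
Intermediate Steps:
r = -304 (r = Add(-7, -297) = -304)
Function('X')(d) = Add(-16, Mul(-4, Pow(d, 3))) (Function('X')(d) = Add(-16, Mul(4, Mul(Mul(Mul(d, d), d), -1))) = Add(-16, Mul(4, Mul(Mul(Pow(d, 2), d), -1))) = Add(-16, Mul(4, Mul(Pow(d, 3), -1))) = Add(-16, Mul(4, Mul(-1, Pow(d, 3)))) = Add(-16, Mul(-4, Pow(d, 3))))
Function('S')(a) = Add(Rational(-744, 313), Mul(124, Pow(a, -1))) (Function('S')(a) = Add(Mul(124, Pow(a, -1)), Mul(744, Rational(-1, 313))) = Add(Mul(124, Pow(a, -1)), Rational(-744, 313)) = Add(Rational(-744, 313), Mul(124, Pow(a, -1))))
Add(Function('S')(2162), Mul(-1, Function('X')(Mul(Add(r, 48), Pow(Add(215, -39), -1))))) = Add(Add(Rational(-744, 313), Mul(124, Pow(2162, -1))), Mul(-1, Add(-16, Mul(-4, Pow(Mul(Add(-304, 48), Pow(Add(215, -39), -1)), 3))))) = Add(Add(Rational(-744, 313), Mul(124, Rational(1, 2162))), Mul(-1, Add(-16, Mul(-4, Pow(Mul(-256, Pow(176, -1)), 3))))) = Add(Add(Rational(-744, 313), Rational(62, 1081)), Mul(-1, Add(-16, Mul(-4, Pow(Mul(-256, Rational(1, 176)), 3))))) = Add(Rational(-784858, 338353), Mul(-1, Add(-16, Mul(-4, Pow(Rational(-16, 11), 3))))) = Add(Rational(-784858, 338353), Mul(-1, Add(-16, Mul(-4, Rational(-4096, 1331))))) = Add(Rational(-784858, 338353), Mul(-1, Add(-16, Rational(16384, 1331)))) = Add(Rational(-784858, 338353), Mul(-1, Rational(-4912, 1331))) = Add(Rational(-784858, 338353), Rational(4912, 1331)) = Rational(617343938, 450347843)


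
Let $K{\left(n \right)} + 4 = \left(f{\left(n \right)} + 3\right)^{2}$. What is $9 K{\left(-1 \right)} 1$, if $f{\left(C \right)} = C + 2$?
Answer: $108$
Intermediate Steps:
$f{\left(C \right)} = 2 + C$
$K{\left(n \right)} = -4 + \left(5 + n\right)^{2}$ ($K{\left(n \right)} = -4 + \left(\left(2 + n\right) + 3\right)^{2} = -4 + \left(5 + n\right)^{2}$)
$9 K{\left(-1 \right)} 1 = 9 \left(-4 + \left(5 - 1\right)^{2}\right) 1 = 9 \left(-4 + 4^{2}\right) 1 = 9 \left(-4 + 16\right) 1 = 9 \cdot 12 \cdot 1 = 108 \cdot 1 = 108$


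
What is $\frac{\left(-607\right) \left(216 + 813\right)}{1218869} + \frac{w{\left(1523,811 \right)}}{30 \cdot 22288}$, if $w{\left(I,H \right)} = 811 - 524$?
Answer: $- \frac{59612104931}{116426366880} \approx -0.51202$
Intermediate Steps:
$w{\left(I,H \right)} = 287$
$\frac{\left(-607\right) \left(216 + 813\right)}{1218869} + \frac{w{\left(1523,811 \right)}}{30 \cdot 22288} = \frac{\left(-607\right) \left(216 + 813\right)}{1218869} + \frac{287}{30 \cdot 22288} = \left(-607\right) 1029 \cdot \frac{1}{1218869} + \frac{287}{668640} = \left(-624603\right) \frac{1}{1218869} + 287 \cdot \frac{1}{668640} = - \frac{624603}{1218869} + \frac{41}{95520} = - \frac{59612104931}{116426366880}$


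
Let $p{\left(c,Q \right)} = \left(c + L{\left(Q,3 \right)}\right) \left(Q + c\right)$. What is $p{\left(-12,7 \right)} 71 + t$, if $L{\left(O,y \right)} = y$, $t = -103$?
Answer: $3092$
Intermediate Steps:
$p{\left(c,Q \right)} = \left(3 + c\right) \left(Q + c\right)$ ($p{\left(c,Q \right)} = \left(c + 3\right) \left(Q + c\right) = \left(3 + c\right) \left(Q + c\right)$)
$p{\left(-12,7 \right)} 71 + t = \left(\left(-12\right)^{2} + 3 \cdot 7 + 3 \left(-12\right) + 7 \left(-12\right)\right) 71 - 103 = \left(144 + 21 - 36 - 84\right) 71 - 103 = 45 \cdot 71 - 103 = 3195 - 103 = 3092$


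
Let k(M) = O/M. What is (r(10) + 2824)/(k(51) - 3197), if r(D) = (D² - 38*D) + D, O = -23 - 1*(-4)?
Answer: -65127/81533 ≈ -0.79878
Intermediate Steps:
O = -19 (O = -23 + 4 = -19)
r(D) = D² - 37*D
k(M) = -19/M
(r(10) + 2824)/(k(51) - 3197) = (10*(-37 + 10) + 2824)/(-19/51 - 3197) = (10*(-27) + 2824)/(-19*1/51 - 3197) = (-270 + 2824)/(-19/51 - 3197) = 2554/(-163066/51) = 2554*(-51/163066) = -65127/81533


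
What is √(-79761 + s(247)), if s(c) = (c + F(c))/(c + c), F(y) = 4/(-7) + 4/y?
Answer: I*√953757248962/3458 ≈ 282.42*I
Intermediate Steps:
F(y) = -4/7 + 4/y (F(y) = 4*(-⅐) + 4/y = -4/7 + 4/y)
s(c) = (-4/7 + c + 4/c)/(2*c) (s(c) = (c + (-4/7 + 4/c))/(c + c) = (-4/7 + c + 4/c)/((2*c)) = (-4/7 + c + 4/c)*(1/(2*c)) = (-4/7 + c + 4/c)/(2*c))
√(-79761 + s(247)) = √(-79761 + (1/14)*(28 + 247*(-4 + 7*247))/247²) = √(-79761 + (1/14)*(1/61009)*(28 + 247*(-4 + 1729))) = √(-79761 + (1/14)*(1/61009)*(28 + 247*1725)) = √(-79761 + (1/14)*(1/61009)*(28 + 426075)) = √(-79761 + (1/14)*(1/61009)*426103) = √(-79761 + 426103/854126) = √(-68125517783/854126) = I*√953757248962/3458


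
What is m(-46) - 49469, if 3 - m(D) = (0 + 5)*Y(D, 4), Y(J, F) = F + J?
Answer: -49256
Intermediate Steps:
m(D) = -17 - 5*D (m(D) = 3 - (0 + 5)*(4 + D) = 3 - 5*(4 + D) = 3 - (20 + 5*D) = 3 + (-20 - 5*D) = -17 - 5*D)
m(-46) - 49469 = (-17 - 5*(-46)) - 49469 = (-17 + 230) - 49469 = 213 - 49469 = -49256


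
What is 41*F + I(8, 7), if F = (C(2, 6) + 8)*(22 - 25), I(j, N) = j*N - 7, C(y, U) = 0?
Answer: -935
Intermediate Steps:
I(j, N) = -7 + N*j (I(j, N) = N*j - 7 = -7 + N*j)
F = -24 (F = (0 + 8)*(22 - 25) = 8*(-3) = -24)
41*F + I(8, 7) = 41*(-24) + (-7 + 7*8) = -984 + (-7 + 56) = -984 + 49 = -935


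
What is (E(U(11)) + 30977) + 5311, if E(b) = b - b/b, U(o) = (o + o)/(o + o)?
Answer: 36288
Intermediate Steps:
U(o) = 1 (U(o) = (2*o)/((2*o)) = (2*o)*(1/(2*o)) = 1)
E(b) = -1 + b (E(b) = b - 1*1 = b - 1 = -1 + b)
(E(U(11)) + 30977) + 5311 = ((-1 + 1) + 30977) + 5311 = (0 + 30977) + 5311 = 30977 + 5311 = 36288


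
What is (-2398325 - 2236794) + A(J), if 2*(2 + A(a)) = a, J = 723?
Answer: -9269519/2 ≈ -4.6348e+6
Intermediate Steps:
A(a) = -2 + a/2
(-2398325 - 2236794) + A(J) = (-2398325 - 2236794) + (-2 + (½)*723) = -4635119 + (-2 + 723/2) = -4635119 + 719/2 = -9269519/2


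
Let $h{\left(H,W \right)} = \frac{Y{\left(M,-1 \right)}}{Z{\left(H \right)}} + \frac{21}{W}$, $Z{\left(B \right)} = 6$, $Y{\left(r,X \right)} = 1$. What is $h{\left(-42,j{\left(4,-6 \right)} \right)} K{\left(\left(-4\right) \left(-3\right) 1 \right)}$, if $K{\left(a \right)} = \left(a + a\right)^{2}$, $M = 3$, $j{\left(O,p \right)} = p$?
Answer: $-1920$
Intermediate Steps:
$K{\left(a \right)} = 4 a^{2}$ ($K{\left(a \right)} = \left(2 a\right)^{2} = 4 a^{2}$)
$h{\left(H,W \right)} = \frac{1}{6} + \frac{21}{W}$ ($h{\left(H,W \right)} = 1 \cdot \frac{1}{6} + \frac{21}{W} = \frac{1}{6} + \frac{21}{W}$)
$h{\left(-42,j{\left(4,-6 \right)} \right)} K{\left(\left(-4\right) \left(-3\right) 1 \right)} = \frac{126 - 6}{6 \left(-6\right)} 4 \left(\left(-4\right) \left(-3\right) 1\right)^{2} = \frac{1}{6} \left(- \frac{1}{6}\right) 120 \cdot 4 \left(12 \cdot 1\right)^{2} = - \frac{10 \cdot 4 \cdot 12^{2}}{3} = - \frac{10 \cdot 4 \cdot 144}{3} = \left(- \frac{10}{3}\right) 576 = -1920$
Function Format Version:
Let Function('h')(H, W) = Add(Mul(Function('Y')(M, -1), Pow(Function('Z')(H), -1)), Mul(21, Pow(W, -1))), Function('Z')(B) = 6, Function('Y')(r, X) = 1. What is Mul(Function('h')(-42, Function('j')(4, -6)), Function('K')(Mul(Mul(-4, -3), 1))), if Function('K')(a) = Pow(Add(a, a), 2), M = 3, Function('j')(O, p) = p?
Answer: -1920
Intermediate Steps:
Function('K')(a) = Mul(4, Pow(a, 2)) (Function('K')(a) = Pow(Mul(2, a), 2) = Mul(4, Pow(a, 2)))
Function('h')(H, W) = Add(Rational(1, 6), Mul(21, Pow(W, -1))) (Function('h')(H, W) = Add(Mul(1, Pow(6, -1)), Mul(21, Pow(W, -1))) = Add(Mul(1, Rational(1, 6)), Mul(21, Pow(W, -1))) = Add(Rational(1, 6), Mul(21, Pow(W, -1))))
Mul(Function('h')(-42, Function('j')(4, -6)), Function('K')(Mul(Mul(-4, -3), 1))) = Mul(Mul(Rational(1, 6), Pow(-6, -1), Add(126, -6)), Mul(4, Pow(Mul(Mul(-4, -3), 1), 2))) = Mul(Mul(Rational(1, 6), Rational(-1, 6), 120), Mul(4, Pow(Mul(12, 1), 2))) = Mul(Rational(-10, 3), Mul(4, Pow(12, 2))) = Mul(Rational(-10, 3), Mul(4, 144)) = Mul(Rational(-10, 3), 576) = -1920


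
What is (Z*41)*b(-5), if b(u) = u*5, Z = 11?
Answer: -11275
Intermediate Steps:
b(u) = 5*u
(Z*41)*b(-5) = (11*41)*(5*(-5)) = 451*(-25) = -11275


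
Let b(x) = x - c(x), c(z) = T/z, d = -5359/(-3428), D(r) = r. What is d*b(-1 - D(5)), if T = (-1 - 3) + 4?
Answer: -16077/1714 ≈ -9.3798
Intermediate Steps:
d = 5359/3428 (d = -5359*(-1/3428) = 5359/3428 ≈ 1.5633)
T = 0 (T = -4 + 4 = 0)
c(z) = 0 (c(z) = 0/z = 0)
b(x) = x (b(x) = x - 1*0 = x + 0 = x)
d*b(-1 - D(5)) = 5359*(-1 - 1*5)/3428 = 5359*(-1 - 5)/3428 = (5359/3428)*(-6) = -16077/1714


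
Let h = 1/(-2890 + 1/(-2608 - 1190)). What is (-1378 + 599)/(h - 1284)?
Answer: 8550476159/14093471562 ≈ 0.60670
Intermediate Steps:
h = -3798/10976221 (h = 1/(-2890 + 1/(-3798)) = 1/(-2890 - 1/3798) = 1/(-10976221/3798) = -3798/10976221 ≈ -0.00034602)
(-1378 + 599)/(h - 1284) = (-1378 + 599)/(-3798/10976221 - 1284) = -779/(-14093471562/10976221) = -779*(-10976221/14093471562) = 8550476159/14093471562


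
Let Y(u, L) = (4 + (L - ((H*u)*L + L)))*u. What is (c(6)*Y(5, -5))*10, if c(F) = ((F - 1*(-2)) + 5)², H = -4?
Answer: -811200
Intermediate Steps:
c(F) = (7 + F)² (c(F) = ((F + 2) + 5)² = ((2 + F) + 5)² = (7 + F)²)
Y(u, L) = u*(4 + 4*L*u) (Y(u, L) = (4 + (L - ((-4*u)*L + L)))*u = (4 + (L - (-4*L*u + L)))*u = (4 + (L - (L - 4*L*u)))*u = (4 + (L + (-L + 4*L*u)))*u = (4 + 4*L*u)*u = u*(4 + 4*L*u))
(c(6)*Y(5, -5))*10 = ((7 + 6)²*(4*5*(1 - 5*5)))*10 = (13²*(4*5*(1 - 25)))*10 = (169*(4*5*(-24)))*10 = (169*(-480))*10 = -81120*10 = -811200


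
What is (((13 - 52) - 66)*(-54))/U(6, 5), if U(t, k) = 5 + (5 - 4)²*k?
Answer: 567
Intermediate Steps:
U(t, k) = 5 + k (U(t, k) = 5 + 1²*k = 5 + 1*k = 5 + k)
(((13 - 52) - 66)*(-54))/U(6, 5) = (((13 - 52) - 66)*(-54))/(5 + 5) = ((-39 - 66)*(-54))/10 = -105*(-54)*(⅒) = 5670*(⅒) = 567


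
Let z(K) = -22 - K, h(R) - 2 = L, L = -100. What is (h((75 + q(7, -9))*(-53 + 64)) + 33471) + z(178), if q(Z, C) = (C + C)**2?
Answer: 33173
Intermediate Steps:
q(Z, C) = 4*C**2 (q(Z, C) = (2*C)**2 = 4*C**2)
h(R) = -98 (h(R) = 2 - 100 = -98)
(h((75 + q(7, -9))*(-53 + 64)) + 33471) + z(178) = (-98 + 33471) + (-22 - 1*178) = 33373 + (-22 - 178) = 33373 - 200 = 33173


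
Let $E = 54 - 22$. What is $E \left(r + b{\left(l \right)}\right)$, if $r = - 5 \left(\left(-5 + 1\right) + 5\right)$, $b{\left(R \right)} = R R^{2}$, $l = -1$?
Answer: $-192$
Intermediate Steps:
$b{\left(R \right)} = R^{3}$
$r = -5$ ($r = - 5 \left(-4 + 5\right) = \left(-5\right) 1 = -5$)
$E = 32$
$E \left(r + b{\left(l \right)}\right) = 32 \left(-5 + \left(-1\right)^{3}\right) = 32 \left(-5 - 1\right) = 32 \left(-6\right) = -192$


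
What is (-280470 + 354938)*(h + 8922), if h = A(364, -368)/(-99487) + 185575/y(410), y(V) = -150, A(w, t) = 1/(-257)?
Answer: 43895990808409858/76704477 ≈ 5.7227e+8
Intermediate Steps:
A(w, t) = -1/257
h = -189792444251/153408954 (h = -1/257/(-99487) + 185575/(-150) = -1/257*(-1/99487) + 185575*(-1/150) = 1/25568159 - 7423/6 = -189792444251/153408954 ≈ -1237.2)
(-280470 + 354938)*(h + 8922) = (-280470 + 354938)*(-189792444251/153408954 + 8922) = 74468*(1178922243337/153408954) = 43895990808409858/76704477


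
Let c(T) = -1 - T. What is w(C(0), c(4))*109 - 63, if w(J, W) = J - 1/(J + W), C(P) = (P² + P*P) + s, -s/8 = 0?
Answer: -206/5 ≈ -41.200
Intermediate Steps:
s = 0 (s = -8*0 = 0)
C(P) = 2*P² (C(P) = (P² + P*P) + 0 = (P² + P²) + 0 = 2*P² + 0 = 2*P²)
w(C(0), c(4))*109 - 63 = ((-1 + (2*0²)² + (2*0²)*(-1 - 1*4))/(2*0² + (-1 - 1*4)))*109 - 63 = ((-1 + (2*0)² + (2*0)*(-1 - 4))/(2*0 + (-1 - 4)))*109 - 63 = ((-1 + 0² + 0*(-5))/(0 - 5))*109 - 63 = ((-1 + 0 + 0)/(-5))*109 - 63 = -⅕*(-1)*109 - 63 = (⅕)*109 - 63 = 109/5 - 63 = -206/5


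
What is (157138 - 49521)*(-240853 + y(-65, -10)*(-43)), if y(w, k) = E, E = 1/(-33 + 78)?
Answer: -1166399106076/45 ≈ -2.5920e+10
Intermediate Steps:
E = 1/45 ≈ 0.022222
y(w, k) = 1/45
(157138 - 49521)*(-240853 + y(-65, -10)*(-43)) = (157138 - 49521)*(-240853 + (1/45)*(-43)) = 107617*(-240853 - 43/45) = 107617*(-10838428/45) = -1166399106076/45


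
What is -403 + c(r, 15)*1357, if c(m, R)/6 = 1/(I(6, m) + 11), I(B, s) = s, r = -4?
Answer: 5321/7 ≈ 760.14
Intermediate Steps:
c(m, R) = 6/(11 + m) (c(m, R) = 6/(m + 11) = 6/(11 + m))
-403 + c(r, 15)*1357 = -403 + (6/(11 - 4))*1357 = -403 + (6/7)*1357 = -403 + 8142/7 = 5321/7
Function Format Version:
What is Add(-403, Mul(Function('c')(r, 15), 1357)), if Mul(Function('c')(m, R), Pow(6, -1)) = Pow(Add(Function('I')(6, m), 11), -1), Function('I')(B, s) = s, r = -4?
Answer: Rational(5321, 7) ≈ 760.14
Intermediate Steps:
Function('c')(m, R) = Mul(6, Pow(Add(11, m), -1)) (Function('c')(m, R) = Mul(6, Pow(Add(m, 11), -1)) = Mul(6, Pow(Add(11, m), -1)))
Add(-403, Mul(Function('c')(r, 15), 1357)) = Add(-403, Mul(Mul(6, Pow(Add(11, -4), -1)), 1357)) = Add(-403, Mul(Mul(6, Pow(7, -1)), 1357)) = Add(-403, Mul(Mul(6, Rational(1, 7)), 1357)) = Add(-403, Mul(Rational(6, 7), 1357)) = Add(-403, Rational(8142, 7)) = Rational(5321, 7)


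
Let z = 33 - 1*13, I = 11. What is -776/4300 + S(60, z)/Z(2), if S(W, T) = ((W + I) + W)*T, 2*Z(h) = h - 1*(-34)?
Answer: 1406504/9675 ≈ 145.38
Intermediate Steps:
Z(h) = 17 + h/2 (Z(h) = (h - 1*(-34))/2 = (h + 34)/2 = (34 + h)/2 = 17 + h/2)
z = 20 (z = 33 - 13 = 20)
S(W, T) = T*(11 + 2*W) (S(W, T) = ((W + 11) + W)*T = ((11 + W) + W)*T = (11 + 2*W)*T = T*(11 + 2*W))
-776/4300 + S(60, z)/Z(2) = -776/4300 + (20*(11 + 2*60))/(17 + (½)*2) = -776*1/4300 + (20*(11 + 120))/(17 + 1) = -194/1075 + (20*131)/18 = -194/1075 + 2620*(1/18) = -194/1075 + 1310/9 = 1406504/9675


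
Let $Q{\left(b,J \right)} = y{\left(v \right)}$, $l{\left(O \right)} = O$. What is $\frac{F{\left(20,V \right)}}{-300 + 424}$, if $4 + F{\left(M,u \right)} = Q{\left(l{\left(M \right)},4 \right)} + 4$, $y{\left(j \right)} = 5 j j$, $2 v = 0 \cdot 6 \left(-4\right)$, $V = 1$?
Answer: $0$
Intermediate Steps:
$v = 0$ ($v = \frac{0 \cdot 6 \left(-4\right)}{2} = \frac{0 \left(-4\right)}{2} = \frac{1}{2} \cdot 0 = 0$)
$y{\left(j \right)} = 5 j^{2}$
$Q{\left(b,J \right)} = 0$ ($Q{\left(b,J \right)} = 5 \cdot 0^{2} = 5 \cdot 0 = 0$)
$F{\left(M,u \right)} = 0$ ($F{\left(M,u \right)} = -4 + \left(0 + 4\right) = -4 + 4 = 0$)
$\frac{F{\left(20,V \right)}}{-300 + 424} = \frac{1}{-300 + 424} \cdot 0 = \frac{1}{124} \cdot 0 = 0$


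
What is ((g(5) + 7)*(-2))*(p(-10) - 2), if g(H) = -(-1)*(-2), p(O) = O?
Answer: 120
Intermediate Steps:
g(H) = -2 (g(H) = -1*2 = -2)
((g(5) + 7)*(-2))*(p(-10) - 2) = ((-2 + 7)*(-2))*(-10 - 2) = (5*(-2))*(-12) = -10*(-12) = 120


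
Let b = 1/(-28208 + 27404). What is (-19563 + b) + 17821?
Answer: -1400569/804 ≈ -1742.0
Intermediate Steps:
b = -1/804 (b = 1/(-804) = -1/804 ≈ -0.0012438)
(-19563 + b) + 17821 = (-19563 - 1/804) + 17821 = -15728653/804 + 17821 = -1400569/804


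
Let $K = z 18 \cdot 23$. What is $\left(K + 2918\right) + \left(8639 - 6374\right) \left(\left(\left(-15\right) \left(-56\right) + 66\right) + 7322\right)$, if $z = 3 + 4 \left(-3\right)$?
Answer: $18635612$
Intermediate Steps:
$z = -9$ ($z = 3 - 12 = -9$)
$K = -3726$ ($K = \left(-9\right) 18 \cdot 23 = \left(-162\right) 23 = -3726$)
$\left(K + 2918\right) + \left(8639 - 6374\right) \left(\left(\left(-15\right) \left(-56\right) + 66\right) + 7322\right) = \left(-3726 + 2918\right) + \left(8639 - 6374\right) \left(\left(\left(-15\right) \left(-56\right) + 66\right) + 7322\right) = -808 + 2265 \left(\left(840 + 66\right) + 7322\right) = -808 + 2265 \left(906 + 7322\right) = -808 + 2265 \cdot 8228 = -808 + 18636420 = 18635612$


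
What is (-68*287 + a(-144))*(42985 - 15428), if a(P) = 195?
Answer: -532428797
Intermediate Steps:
(-68*287 + a(-144))*(42985 - 15428) = (-68*287 + 195)*(42985 - 15428) = (-19516 + 195)*27557 = -19321*27557 = -532428797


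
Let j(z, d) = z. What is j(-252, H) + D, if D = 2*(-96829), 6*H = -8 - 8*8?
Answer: -193910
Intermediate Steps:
H = -12 (H = (-8 - 8*8)/6 = (-8 - 64)/6 = (⅙)*(-72) = -12)
D = -193658
j(-252, H) + D = -252 - 193658 = -193910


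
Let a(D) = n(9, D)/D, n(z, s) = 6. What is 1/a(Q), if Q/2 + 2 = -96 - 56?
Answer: -154/3 ≈ -51.333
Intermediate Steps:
Q = -308 (Q = -4 + 2*(-96 - 56) = -4 + 2*(-152) = -4 - 304 = -308)
a(D) = 6/D
1/a(Q) = 1/(6/(-308)) = 1/(6*(-1/308)) = 1/(-3/154) = -154/3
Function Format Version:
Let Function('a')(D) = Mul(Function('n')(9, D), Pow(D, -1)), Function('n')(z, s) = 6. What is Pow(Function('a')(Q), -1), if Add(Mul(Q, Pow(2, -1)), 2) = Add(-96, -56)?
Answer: Rational(-154, 3) ≈ -51.333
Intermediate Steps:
Q = -308 (Q = Add(-4, Mul(2, Add(-96, -56))) = Add(-4, Mul(2, -152)) = Add(-4, -304) = -308)
Function('a')(D) = Mul(6, Pow(D, -1))
Pow(Function('a')(Q), -1) = Pow(Mul(6, Pow(-308, -1)), -1) = Pow(Mul(6, Rational(-1, 308)), -1) = Pow(Rational(-3, 154), -1) = Rational(-154, 3)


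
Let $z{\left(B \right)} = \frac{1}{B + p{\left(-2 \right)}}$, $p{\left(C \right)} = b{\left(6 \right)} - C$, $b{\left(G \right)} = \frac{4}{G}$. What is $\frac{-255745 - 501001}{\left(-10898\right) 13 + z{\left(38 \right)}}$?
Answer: $\frac{92323012}{17284225} \approx 5.3415$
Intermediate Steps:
$p{\left(C \right)} = \frac{2}{3} - C$ ($p{\left(C \right)} = \frac{4}{6} - C = 4 \cdot \frac{1}{6} - C = \frac{2}{3} - C$)
$z{\left(B \right)} = \frac{1}{\frac{8}{3} + B}$ ($z{\left(B \right)} = \frac{1}{B + \left(\frac{2}{3} - -2\right)} = \frac{1}{B + \left(\frac{2}{3} + 2\right)} = \frac{1}{B + \frac{8}{3}} = \frac{1}{\frac{8}{3} + B}$)
$\frac{-255745 - 501001}{\left(-10898\right) 13 + z{\left(38 \right)}} = \frac{-255745 - 501001}{\left(-10898\right) 13 + \frac{3}{8 + 3 \cdot 38}} = - \frac{756746}{-141674 + \frac{3}{8 + 114}} = - \frac{756746}{-141674 + \frac{3}{122}} = - \frac{756746}{- \frac{17284225}{122}} = \left(-756746\right) \left(- \frac{122}{17284225}\right) = \frac{92323012}{17284225}$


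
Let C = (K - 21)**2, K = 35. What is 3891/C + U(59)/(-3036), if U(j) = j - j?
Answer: 3891/196 ≈ 19.852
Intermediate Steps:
C = 196 (C = (35 - 21)**2 = 14**2 = 196)
U(j) = 0
3891/C + U(59)/(-3036) = 3891/196 + 0/(-3036) = 3891*(1/196) + 0*(-1/3036) = 3891/196 + 0 = 3891/196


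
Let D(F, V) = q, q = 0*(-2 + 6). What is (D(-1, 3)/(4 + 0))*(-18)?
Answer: 0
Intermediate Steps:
q = 0 (q = 0*4 = 0)
D(F, V) = 0
(D(-1, 3)/(4 + 0))*(-18) = (0/(4 + 0))*(-18) = (0/4)*(-18) = (0*(¼))*(-18) = 0*(-18) = 0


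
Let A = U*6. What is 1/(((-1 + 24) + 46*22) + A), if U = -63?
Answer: 1/657 ≈ 0.0015221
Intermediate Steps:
A = -378 (A = -63*6 = -378)
1/(((-1 + 24) + 46*22) + A) = 1/(((-1 + 24) + 46*22) - 378) = 1/((23 + 1012) - 378) = 1/(1035 - 378) = 1/657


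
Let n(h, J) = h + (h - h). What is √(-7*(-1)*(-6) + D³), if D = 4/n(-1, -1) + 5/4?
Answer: I*√4019/8 ≈ 7.9244*I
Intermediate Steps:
n(h, J) = h (n(h, J) = h + 0 = h)
D = -11/4 (D = 4/(-1) + 5/4 = 4*(-1) + 5*(¼) = -4 + 5/4 = -11/4 ≈ -2.7500)
√(-7*(-1)*(-6) + D³) = √(-7*(-1)*(-6) + (-11/4)³) = √(7*(-6) - 1331/64) = √(-42 - 1331/64) = √(-4019/64) = I*√4019/8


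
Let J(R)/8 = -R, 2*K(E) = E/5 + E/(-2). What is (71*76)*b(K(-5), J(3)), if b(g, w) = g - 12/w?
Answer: 6745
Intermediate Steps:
K(E) = -3*E/20 (K(E) = (E/5 + E/(-2))/2 = (E*(1/5) + E*(-1/2))/2 = (E/5 - E/2)/2 = (-3*E/10)/2 = -3*E/20)
J(R) = -8*R (J(R) = 8*(-R) = -8*R)
b(g, w) = g - 12/w
(71*76)*b(K(-5), J(3)) = (71*76)*(-3/20*(-5) - 12/((-8*3))) = 5396*(3/4 - 12/(-24)) = 5396*(3/4 - 12*(-1/24)) = 5396*(3/4 + 1/2) = 5396*(5/4) = 6745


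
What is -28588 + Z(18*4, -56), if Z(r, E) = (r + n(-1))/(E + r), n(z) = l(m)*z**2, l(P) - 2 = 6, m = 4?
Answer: -28583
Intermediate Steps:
l(P) = 8 (l(P) = 2 + 6 = 8)
n(z) = 8*z**2
Z(r, E) = (8 + r)/(E + r) (Z(r, E) = (r + 8*(-1)**2)/(E + r) = (r + 8*1)/(E + r) = (r + 8)/(E + r) = (8 + r)/(E + r))
-28588 + Z(18*4, -56) = -28588 + (8 + 18*4)/(-56 + 18*4) = -28588 + (8 + 72)/(-56 + 72) = -28588 + 80/16 = -28588 + (1/16)*80 = -28588 + 5 = -28583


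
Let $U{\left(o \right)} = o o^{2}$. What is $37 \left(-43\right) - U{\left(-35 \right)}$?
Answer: $41284$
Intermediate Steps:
$U{\left(o \right)} = o^{3}$
$37 \left(-43\right) - U{\left(-35 \right)} = 37 \left(-43\right) - \left(-35\right)^{3} = -1591 - -42875 = -1591 + 42875 = 41284$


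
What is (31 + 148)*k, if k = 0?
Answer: 0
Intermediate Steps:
(31 + 148)*k = (31 + 148)*0 = 179*0 = 0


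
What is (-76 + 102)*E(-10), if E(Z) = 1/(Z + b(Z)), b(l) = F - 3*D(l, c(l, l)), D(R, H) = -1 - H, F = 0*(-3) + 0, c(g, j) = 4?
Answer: 26/5 ≈ 5.2000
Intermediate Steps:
F = 0 (F = 0 + 0 = 0)
b(l) = 15 (b(l) = 0 - 3*(-1 - 1*4) = 0 - 3*(-1 - 4) = 0 - 3*(-5) = 0 + 15 = 15)
E(Z) = 1/(15 + Z) (E(Z) = 1/(Z + 15) = 1/(15 + Z))
(-76 + 102)*E(-10) = (-76 + 102)/(15 - 10) = 26/5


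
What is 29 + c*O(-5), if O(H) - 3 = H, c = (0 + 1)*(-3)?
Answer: 35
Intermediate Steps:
c = -3 (c = 1*(-3) = -3)
O(H) = 3 + H
29 + c*O(-5) = 29 - 3*(3 - 5) = 29 - 3*(-2) = 29 + 6 = 35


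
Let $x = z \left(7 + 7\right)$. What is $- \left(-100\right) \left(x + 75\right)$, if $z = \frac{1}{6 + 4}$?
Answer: $7640$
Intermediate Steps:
$z = \frac{1}{10} \approx 0.1$
$x = \frac{7}{5}$ ($x = \frac{7 + 7}{10} = \frac{1}{10} \cdot 14 = \frac{7}{5} \approx 1.4$)
$- \left(-100\right) \left(x + 75\right) = - \left(-100\right) \left(\frac{7}{5} + 75\right) = - \frac{\left(-100\right) 382}{5} = \left(-1\right) \left(-7640\right) = 7640$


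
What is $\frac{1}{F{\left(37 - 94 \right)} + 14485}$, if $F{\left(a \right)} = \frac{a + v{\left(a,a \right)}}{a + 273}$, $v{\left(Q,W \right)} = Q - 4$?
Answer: $\frac{108}{1564321} \approx 6.904 \cdot 10^{-5}$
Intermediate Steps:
$v{\left(Q,W \right)} = -4 + Q$ ($v{\left(Q,W \right)} = Q - 4 = -4 + Q$)
$F{\left(a \right)} = \frac{-4 + 2 a}{273 + a}$ ($F{\left(a \right)} = \frac{a + \left(-4 + a\right)}{a + 273} = \frac{-4 + 2 a}{273 + a}$)
$\frac{1}{F{\left(37 - 94 \right)} + 14485} = \frac{1}{\frac{2 \left(-2 + \left(37 - 94\right)\right)}{273 + \left(37 - 94\right)} + 14485} = \frac{1}{\frac{2 \left(-2 - 57\right)}{273 - 57} + 14485} = \frac{1}{2 \cdot \frac{1}{216} \left(-59\right) + 14485} = \frac{1}{- \frac{59}{108} + 14485} = \frac{1}{\frac{1564321}{108}} = \frac{108}{1564321}$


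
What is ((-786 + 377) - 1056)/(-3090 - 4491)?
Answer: 1465/7581 ≈ 0.19325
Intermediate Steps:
((-786 + 377) - 1056)/(-3090 - 4491) = (-409 - 1056)/(-7581) = -1465*(-1/7581) = 1465/7581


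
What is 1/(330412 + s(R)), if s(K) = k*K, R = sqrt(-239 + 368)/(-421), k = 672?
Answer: 340479961/112498664535244 + 17682*sqrt(129)/1209360643753873 ≈ 3.0267e-6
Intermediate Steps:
R = -sqrt(129)/421 (R = sqrt(129)*(-1/421) = -sqrt(129)/421 ≈ -0.026978)
s(K) = 672*K
1/(330412 + s(R)) = 1/(330412 + 672*(-sqrt(129)/421)) = 1/(330412 - 672*sqrt(129)/421)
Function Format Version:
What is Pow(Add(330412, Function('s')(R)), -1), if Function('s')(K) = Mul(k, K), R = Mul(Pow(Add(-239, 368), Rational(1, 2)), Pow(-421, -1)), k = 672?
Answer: Add(Rational(340479961, 112498664535244), Mul(Rational(17682, 1209360643753873), Pow(129, Rational(1, 2)))) ≈ 3.0267e-6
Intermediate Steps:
R = Mul(Rational(-1, 421), Pow(129, Rational(1, 2))) (R = Mul(Pow(129, Rational(1, 2)), Rational(-1, 421)) = Mul(Rational(-1, 421), Pow(129, Rational(1, 2))) ≈ -0.026978)
Function('s')(K) = Mul(672, K)
Pow(Add(330412, Function('s')(R)), -1) = Pow(Add(330412, Mul(672, Mul(Rational(-1, 421), Pow(129, Rational(1, 2))))), -1) = Pow(Add(330412, Mul(Rational(-672, 421), Pow(129, Rational(1, 2)))), -1)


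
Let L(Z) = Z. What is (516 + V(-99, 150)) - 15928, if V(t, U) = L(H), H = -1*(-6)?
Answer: -15406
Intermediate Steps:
H = 6
V(t, U) = 6
(516 + V(-99, 150)) - 15928 = (516 + 6) - 15928 = 522 - 15928 = -15406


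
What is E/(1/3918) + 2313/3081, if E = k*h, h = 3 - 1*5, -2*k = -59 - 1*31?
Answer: -362139969/1027 ≈ -3.5262e+5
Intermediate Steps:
k = 45 (k = -(-59 - 1*31)/2 = -(-59 - 31)/2 = -1/2*(-90) = 45)
h = -2 (h = 3 - 5 = -2)
E = -90 (E = 45*(-2) = -90)
E/(1/3918) + 2313/3081 = -90/(1/3918) + 2313/3081 = -90/1/3918 + 2313*(1/3081) = -90*3918 + 771/1027 = -352620 + 771/1027 = -362139969/1027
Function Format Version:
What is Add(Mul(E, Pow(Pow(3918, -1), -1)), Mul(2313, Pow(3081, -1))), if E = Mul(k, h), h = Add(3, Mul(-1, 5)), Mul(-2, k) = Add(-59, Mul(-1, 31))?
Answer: Rational(-362139969, 1027) ≈ -3.5262e+5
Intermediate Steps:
k = 45 (k = Mul(Rational(-1, 2), Add(-59, Mul(-1, 31))) = Mul(Rational(-1, 2), Add(-59, -31)) = Mul(Rational(-1, 2), -90) = 45)
h = -2 (h = Add(3, -5) = -2)
E = -90 (E = Mul(45, -2) = -90)
Add(Mul(E, Pow(Pow(3918, -1), -1)), Mul(2313, Pow(3081, -1))) = Add(Mul(-90, Pow(Pow(3918, -1), -1)), Mul(2313, Pow(3081, -1))) = Add(Mul(-90, Pow(Rational(1, 3918), -1)), Mul(2313, Rational(1, 3081))) = Add(Mul(-90, 3918), Rational(771, 1027)) = Add(-352620, Rational(771, 1027)) = Rational(-362139969, 1027)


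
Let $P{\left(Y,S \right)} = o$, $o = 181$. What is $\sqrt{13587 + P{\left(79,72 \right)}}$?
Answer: $2 \sqrt{3442} \approx 117.34$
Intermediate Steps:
$P{\left(Y,S \right)} = 181$
$\sqrt{13587 + P{\left(79,72 \right)}} = \sqrt{13587 + 181} = \sqrt{13768} = 2 \sqrt{3442}$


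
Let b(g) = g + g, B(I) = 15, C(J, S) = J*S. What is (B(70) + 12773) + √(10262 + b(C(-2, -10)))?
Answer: 12788 + √10302 ≈ 12890.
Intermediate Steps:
b(g) = 2*g
(B(70) + 12773) + √(10262 + b(C(-2, -10))) = (15 + 12773) + √(10262 + 2*(-2*(-10))) = 12788 + √(10262 + 2*20) = 12788 + √(10262 + 40) = 12788 + √10302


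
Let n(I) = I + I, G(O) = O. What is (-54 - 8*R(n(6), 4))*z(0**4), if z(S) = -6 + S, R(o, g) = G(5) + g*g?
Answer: 1332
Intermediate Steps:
n(I) = 2*I
R(o, g) = 5 + g**2 (R(o, g) = 5 + g*g = 5 + g**2)
(-54 - 8*R(n(6), 4))*z(0**4) = (-54 - 8*(5 + 4**2))*(-6 + 0**4) = (-54 - 8*(5 + 16))*(-6 + 0) = (-54 - 8*21)*(-6) = (-54 - 168)*(-6) = -222*(-6) = 1332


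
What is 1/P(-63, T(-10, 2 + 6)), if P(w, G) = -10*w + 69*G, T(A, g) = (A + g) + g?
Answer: 1/1044 ≈ 0.00095785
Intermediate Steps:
T(A, g) = A + 2*g
1/P(-63, T(-10, 2 + 6)) = 1/(-10*(-63) + 69*(-10 + 2*(2 + 6))) = 1/(630 + 69*(-10 + 2*8)) = 1/(630 + 69*(-10 + 16)) = 1/(630 + 69*6) = 1/(630 + 414) = 1/1044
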